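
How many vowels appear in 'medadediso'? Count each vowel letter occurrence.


Scanning each character of 'medadediso':
  Position 1: 'm' -> consonant (running count: 0)
  Position 2: 'e' -> vowel (running count: 1)
  Position 3: 'd' -> consonant (running count: 1)
  Position 4: 'a' -> vowel (running count: 2)
  Position 5: 'd' -> consonant (running count: 2)
  Position 6: 'e' -> vowel (running count: 3)
  Position 7: 'd' -> consonant (running count: 3)
  Position 8: 'i' -> vowel (running count: 4)
  Position 9: 's' -> consonant (running count: 4)
  Position 10: 'o' -> vowel (running count: 5)
Total vowels: 5

5


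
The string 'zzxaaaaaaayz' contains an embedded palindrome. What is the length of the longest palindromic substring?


Scanning 'zzxaaaaaaayz' for palindromic substrings.
Substring at positions 3-9: 'aaaaaaa'.
Check: reverse('aaaaaaa') = 'aaaaaaa' -> palindrome confirmed.
Neighbouring characters ('x' / 'y') break symmetry, so it cannot extend further.
No longer palindromic substring exists; longest length = 7

7


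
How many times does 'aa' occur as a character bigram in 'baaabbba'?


Scanning 'baaabbba' for bigram 'aa':
  Position 0: 'ba' -> no
  Position 1: 'aa' -> MATCH
  Position 2: 'aa' -> MATCH
  Position 3: 'ab' -> no
  Position 4: 'bb' -> no
  Position 5: 'bb' -> no
  Position 6: 'ba' -> no
Total matches: 2

2


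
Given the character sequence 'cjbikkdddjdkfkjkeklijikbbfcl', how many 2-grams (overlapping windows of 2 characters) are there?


String 'cjbikkdddjdkfkjkeklijikbbfcl' has length L = 28.
Number of overlapping n-grams = L - n + 1
Substituting: 28 - 2 + 1 = 27

27


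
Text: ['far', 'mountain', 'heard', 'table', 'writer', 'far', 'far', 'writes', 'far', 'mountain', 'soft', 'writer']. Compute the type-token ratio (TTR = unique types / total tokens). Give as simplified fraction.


Tokens: 12
Unique types: ('far', 'heard', 'mountain', 'soft', 'table', 'writer', 'writes') = 7
TTR = 7/12
Already in lowest terms.

7/12


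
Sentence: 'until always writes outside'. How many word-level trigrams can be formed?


Word trigrams from [4] words:
  Trigram 1: (until always writes)
  Trigram 2: (always writes outside)
Total word trigrams: 4 - 2 = 2

2


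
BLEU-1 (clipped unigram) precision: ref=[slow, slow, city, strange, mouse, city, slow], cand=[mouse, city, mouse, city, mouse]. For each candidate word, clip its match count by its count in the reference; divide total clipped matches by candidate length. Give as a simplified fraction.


Reference word counts: {'city': 2, 'mouse': 1, 'slow': 3, 'strange': 1}
Checking each candidate word (with clipping):
  'mouse' -> in reference (ref count 1, used 1/1) -> match (matches: 1)
  'city' -> in reference (ref count 2, used 1/2) -> match (matches: 2)
  'mouse' -> ref count 1 already used up (1/1) -> clipped, no match (matches: 2)
  'city' -> in reference (ref count 2, used 2/2) -> match (matches: 3)
  'mouse' -> ref count 1 already used up (1/1) -> clipped, no match (matches: 3)
Clipped matches: 3, Candidate length: 5
Precision = 3/5

3/5


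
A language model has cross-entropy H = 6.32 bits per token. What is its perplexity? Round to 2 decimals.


Perplexity formula: PP = 2^H
H = 6.32
PP = 2^6.32
Decompose: 2^6.32 = 2^6 * 2^0.32
2^6 = 64, 2^0.32 ~ 1.2483305
PP ~ 64 * 1.2483305 = 79.8931520
Rounded to 2 decimals: 79.89

79.89


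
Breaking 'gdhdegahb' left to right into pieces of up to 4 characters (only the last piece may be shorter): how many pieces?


'gdhdegahb' has 9 characters.
Chunking with max size 4:
  Chunk 1: 'gdhd' (positions 0-3)
  Chunk 2: 'egah' (positions 4-7)
  Chunk 3: 'b' (positions 8-8)
Total chunks: ceil(9 / 4) = 3

3


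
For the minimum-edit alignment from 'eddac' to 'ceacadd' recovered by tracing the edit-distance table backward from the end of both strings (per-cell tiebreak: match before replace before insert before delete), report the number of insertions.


Edit distance = 5. Backtracking from cell (5, 7) with preference match > replace > insert > delete,
then listing the resulting alignment 'eddac' -> 'ceacadd' left to right:
  Step 1: insert 'c' [insertion #1]
  Step 2: keep 'e'
  Step 3: replace d->a
  Step 4: replace d->c
  Step 5: keep 'a'
  Step 6: insert 'd' [insertion #2]
  Step 7: replace c->d
Total insertions: 2

2


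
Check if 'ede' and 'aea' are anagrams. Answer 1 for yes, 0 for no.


Sort characters of 'ede': 'dee'
Sort characters of 'aea': 'aae'
Sorted forms differ -> they are NOT anagrams
Result: 0

0


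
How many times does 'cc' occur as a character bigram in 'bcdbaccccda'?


Scanning 'bcdbaccccda' for bigram 'cc':
  Position 0: 'bc' -> no
  Position 1: 'cd' -> no
  Position 2: 'db' -> no
  Position 3: 'ba' -> no
  Position 4: 'ac' -> no
  Position 5: 'cc' -> MATCH
  Position 6: 'cc' -> MATCH
  Position 7: 'cc' -> MATCH
  Position 8: 'cd' -> no
  Position 9: 'da' -> no
Total matches: 3

3


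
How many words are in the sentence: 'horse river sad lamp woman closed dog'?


Counting words by splitting on spaces:
  Word 1: 'horse'
  Word 2: 'river'
  Word 3: 'sad'
  Word 4: 'lamp'
  Word 5: 'woman'
  Word 6: 'closed'
  Word 7: 'dog'
Total words: 7

7


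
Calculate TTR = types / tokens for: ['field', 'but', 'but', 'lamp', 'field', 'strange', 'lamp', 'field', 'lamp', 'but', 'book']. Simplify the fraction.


Tokens: 11
Unique types: ('book', 'but', 'field', 'lamp', 'strange') = 5
TTR = 5/11
Already in lowest terms.

5/11


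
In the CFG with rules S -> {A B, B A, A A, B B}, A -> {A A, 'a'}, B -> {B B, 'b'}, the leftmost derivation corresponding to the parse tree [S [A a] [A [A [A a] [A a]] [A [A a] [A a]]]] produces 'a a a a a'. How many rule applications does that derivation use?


Every bracketed nonterminal node [X ...] in the tree is produced by exactly one rule application.
Reading the tree off as a leftmost derivation:
  Step 1: S  =>  A A   (applied S -> A A)
  Step 2: A A  =>  a A   (applied A -> a)
  Step 3: a A  =>  a A A   (applied A -> A A)
  Step 4: a A A  =>  a A A A   (applied A -> A A)
  Step 5: a A A A  =>  a a A A   (applied A -> a)
  Step 6: a a A A  =>  a a a A   (applied A -> a)
  Step 7: a a a A  =>  a a a A A   (applied A -> A A)
  Step 8: a a a A A  =>  a a a a A   (applied A -> a)
  Step 9: a a a a A  =>  a a a a a   (applied A -> a)
Final yield: a a a a a
Total rewrite steps: 9

9


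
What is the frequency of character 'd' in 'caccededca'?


Scanning 'caccededca' for 'd':
  Position 5: 'd' -> MATCH (count: 1)
  Position 7: 'd' -> MATCH (count: 2)
Total occurrences of 'd': 2

2


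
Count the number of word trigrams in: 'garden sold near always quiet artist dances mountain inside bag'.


Word trigrams from [10] words:
  Trigram 1: (garden sold near)
  Trigram 2: (sold near always)
  Trigram 3: (near always quiet)
  Trigram 4: (always quiet artist)
  Trigram 5: (quiet artist dances)
  Trigram 6: (artist dances mountain)
  Trigram 7: (dances mountain inside)
  Trigram 8: (mountain inside bag)
Total word trigrams: 10 - 2 = 8

8


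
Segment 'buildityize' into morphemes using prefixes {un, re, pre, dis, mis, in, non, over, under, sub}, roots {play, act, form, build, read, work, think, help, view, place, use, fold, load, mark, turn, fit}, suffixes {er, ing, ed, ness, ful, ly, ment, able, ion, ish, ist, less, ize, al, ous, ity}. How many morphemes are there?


Segmenting 'buildityize' against the inventory:
  'build' -> root (morpheme 1)
  'ity' -> suffix (morpheme 2)
  'ize' -> suffix (morpheme 3)
Total morphemes: 3

3


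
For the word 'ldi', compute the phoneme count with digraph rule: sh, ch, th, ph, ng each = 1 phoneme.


Parsing 'ldi' greedily, digraphs first:
  'l' -> consonant phoneme (phonemes so far: 1)
  'd' -> consonant phoneme (phonemes so far: 2)
  'i' -> vowel phoneme (phonemes so far: 3)
Total phonemes: 3

3


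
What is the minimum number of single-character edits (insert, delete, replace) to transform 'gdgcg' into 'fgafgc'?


Building DP table for s1='gdgcg' (len 5) and s2='fgafgc' (len 6):
       f  g  a  f  g  c
    0  1  2  3  4  5  6
  g 1  1  1  2  3  4  5
  d 2  2  2  2  3  4  5
  g 3  3  2  3  3  3  4
  c 4  4  3  3  4  4  3
  g 5  5  4  4  4  4  4
Edit distance = dp[5][6] = 4

4


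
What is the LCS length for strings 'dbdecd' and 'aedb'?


DP table for LCS of 'dbdecd' and 'aedb':
       a  e  d  b
    0  0  0  0  0
  d 0  0  0  1  1
  b 0  0  0  1  2
  d 0  0  0  1  2
  e 0  0  1  1  2
  c 0  0  1  1  2
  d 0  0  1  2  2
LCS: 'db'
LCS length = 2

2


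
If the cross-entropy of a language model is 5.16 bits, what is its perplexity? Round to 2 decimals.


Perplexity formula: PP = 2^H
H = 5.16
PP = 2^5.16
Decompose: 2^5.16 = 2^5 * 2^0.16
2^5 = 32, 2^0.16 ~ 1.1172871
PP ~ 32 * 1.1172871 = 35.7531872
Rounded to 2 decimals: 35.75

35.75


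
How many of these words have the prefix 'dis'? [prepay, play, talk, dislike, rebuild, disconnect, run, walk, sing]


Checking each word for prefix 'dis':
  'prepay' -> no (count: 0)
  'play' -> no (count: 0)
  'talk' -> no (count: 0)
  'dislike' -> YES, starts with 'dis' (count: 1)
  'rebuild' -> no (count: 1)
  'disconnect' -> YES, starts with 'dis' (count: 2)
  'run' -> no (count: 2)
  'walk' -> no (count: 2)
  'sing' -> no (count: 2)
Total with prefix 'dis': 2

2


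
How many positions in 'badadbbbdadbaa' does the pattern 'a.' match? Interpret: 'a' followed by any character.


Pattern: a. means 'a' followed by any character.
Scanning 'badadbbbdadbaa' position-by-position:
  Pos 0: window 'ba' -> no
  Pos 1: window 'ad' -> MATCH
  Pos 2: window 'da' -> no
  Pos 3: window 'ad' -> MATCH
  Pos 4: window 'db' -> no
  Pos 5: window 'bb' -> no
  Pos 6: window 'bb' -> no
  Pos 7: window 'bd' -> no
  Pos 8: window 'da' -> no
  Pos 9: window 'ad' -> MATCH
  Pos 10: window 'db' -> no
  Pos 11: window 'ba' -> no
  Pos 12: window 'aa' -> MATCH
  Pos 13: window 'a' -> no
Total matches: 4

4


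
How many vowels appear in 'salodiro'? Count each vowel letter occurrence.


Scanning each character of 'salodiro':
  Position 1: 's' -> consonant (running count: 0)
  Position 2: 'a' -> vowel (running count: 1)
  Position 3: 'l' -> consonant (running count: 1)
  Position 4: 'o' -> vowel (running count: 2)
  Position 5: 'd' -> consonant (running count: 2)
  Position 6: 'i' -> vowel (running count: 3)
  Position 7: 'r' -> consonant (running count: 3)
  Position 8: 'o' -> vowel (running count: 4)
Total vowels: 4

4


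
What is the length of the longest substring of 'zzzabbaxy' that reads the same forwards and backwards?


Scanning 'zzzabbaxy' for palindromic substrings.
Substring at positions 3-6: 'abba'.
Check: reverse('abba') = 'abba' -> palindrome confirmed.
Neighbouring characters ('z' / 'x') break symmetry, so it cannot extend further.
No longer palindromic substring exists; longest length = 4

4


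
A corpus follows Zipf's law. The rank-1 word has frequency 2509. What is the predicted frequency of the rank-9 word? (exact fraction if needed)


Zipf's law: freq(rank) = f1 / rank
f1 = 2509, rank = 9
freq = 2509 / 9
GCD(2509, 9) = 1
Simplified: 2509/9

2509/9


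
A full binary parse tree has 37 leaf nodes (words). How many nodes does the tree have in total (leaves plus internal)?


Leaf nodes (terminals): 37
Internal nodes = n - 1 = 37 - 1 = 36
Total = leaves + internal = 37 + 36 = 73

73


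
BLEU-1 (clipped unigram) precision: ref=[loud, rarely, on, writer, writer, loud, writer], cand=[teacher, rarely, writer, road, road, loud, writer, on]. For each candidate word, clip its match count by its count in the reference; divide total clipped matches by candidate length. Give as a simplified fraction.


Reference word counts: {'loud': 2, 'on': 1, 'rarely': 1, 'writer': 3}
Checking each candidate word (with clipping):
  'teacher' -> not in reference -> no match (matches: 0)
  'rarely' -> in reference (ref count 1, used 1/1) -> match (matches: 1)
  'writer' -> in reference (ref count 3, used 1/3) -> match (matches: 2)
  'road' -> not in reference -> no match (matches: 2)
  'road' -> not in reference -> no match (matches: 2)
  'loud' -> in reference (ref count 2, used 1/2) -> match (matches: 3)
  'writer' -> in reference (ref count 3, used 2/3) -> match (matches: 4)
  'on' -> in reference (ref count 1, used 1/1) -> match (matches: 5)
Clipped matches: 5, Candidate length: 8
Precision = 5/8

5/8


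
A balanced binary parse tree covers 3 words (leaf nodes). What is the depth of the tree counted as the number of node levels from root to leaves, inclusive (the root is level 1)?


In a balanced binary tree with n leaves the deepest leaf is ceil(log2(n)) edges below the root,
so counting node levels inclusive of root and leaves gives ceil(log2(n)) + 1 levels.
log2(3) = 1.5850
ceil(1.5850) = 2
levels = 2 + 1 = 3

3


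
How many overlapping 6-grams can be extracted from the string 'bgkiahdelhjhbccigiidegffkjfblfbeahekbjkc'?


String 'bgkiahdelhjhbccigiidegffkjfblfbeahekbjkc' has length L = 40.
Number of overlapping n-grams = L - n + 1
Substituting: 40 - 6 + 1 = 35

35


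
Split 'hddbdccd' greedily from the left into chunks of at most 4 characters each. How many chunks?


'hddbdccd' has 8 characters.
Chunking with max size 4:
  Chunk 1: 'hddb' (positions 0-3)
  Chunk 2: 'dccd' (positions 4-7)
Total chunks: ceil(8 / 4) = 2

2


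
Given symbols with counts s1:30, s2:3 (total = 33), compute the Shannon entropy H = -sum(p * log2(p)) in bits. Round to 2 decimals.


Computing entropy H = -sum(p_i * log2(p_i)):
  s1: p = 30/33 = 0.9091, -p*log2(p) = 0.1250
  s2: p = 3/33 = 0.0909, -p*log2(p) = 0.3145
H = sum of terms = 0.4395
Rounded to 2 decimals: 0.44

0.44


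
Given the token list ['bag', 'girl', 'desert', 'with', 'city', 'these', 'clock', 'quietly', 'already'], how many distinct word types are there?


Listing all tokens and tracking unique types:
  Token 1: 'bag' -> NEW (unique so far: 1)
  Token 2: 'girl' -> NEW (unique so far: 2)
  Token 3: 'desert' -> NEW (unique so far: 3)
  Token 4: 'with' -> NEW (unique so far: 4)
  Token 5: 'city' -> NEW (unique so far: 5)
  Token 6: 'these' -> NEW (unique so far: 6)
  Token 7: 'clock' -> NEW (unique so far: 7)
  Token 8: 'quietly' -> NEW (unique so far: 8)
  Token 9: 'already' -> NEW (unique so far: 9)
Unique types: ('already', 'bag', 'city', 'clock', 'desert', 'girl', 'quietly', 'these', 'with')
Vocabulary size: 9

9


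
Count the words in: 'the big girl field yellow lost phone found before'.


Counting words by splitting on spaces:
  Word 1: 'the'
  Word 2: 'big'
  Word 3: 'girl'
  Word 4: 'field'
  Word 5: 'yellow'
  Word 6: 'lost'
  Word 7: 'phone'
  Word 8: 'found'
  Word 9: 'before'
Total words: 9

9


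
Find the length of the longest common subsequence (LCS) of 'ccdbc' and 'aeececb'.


DP table for LCS of 'ccdbc' and 'aeececb':
       a  e  e  c  e  c  b
    0  0  0  0  0  0  0  0
  c 0  0  0  0  1  1  1  1
  c 0  0  0  0  1  1  2  2
  d 0  0  0  0  1  1  2  2
  b 0  0  0  0  1  1  2  3
  c 0  0  0  0  1  1  2  3
LCS: 'ccb'
LCS length = 3

3


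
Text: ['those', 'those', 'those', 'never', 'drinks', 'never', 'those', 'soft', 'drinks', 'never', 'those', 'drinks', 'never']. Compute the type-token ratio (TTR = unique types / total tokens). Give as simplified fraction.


Tokens: 13
Unique types: ('drinks', 'never', 'soft', 'those') = 4
TTR = 4/13
Already in lowest terms.

4/13


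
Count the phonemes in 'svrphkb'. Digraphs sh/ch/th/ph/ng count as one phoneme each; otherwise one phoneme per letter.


Parsing 'svrphkb' greedily, digraphs first:
  's' -> consonant phoneme (phonemes so far: 1)
  'v' -> consonant phoneme (phonemes so far: 2)
  'r' -> consonant phoneme (phonemes so far: 3)
  'ph' -> digraph (1 consonant phoneme) (phonemes so far: 4)
  'k' -> consonant phoneme (phonemes so far: 5)
  'b' -> consonant phoneme (phonemes so far: 6)
Total phonemes: 6

6


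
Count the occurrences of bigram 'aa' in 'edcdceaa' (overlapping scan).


Scanning 'edcdceaa' for bigram 'aa':
  Position 0: 'ed' -> no
  Position 1: 'dc' -> no
  Position 2: 'cd' -> no
  Position 3: 'dc' -> no
  Position 4: 'ce' -> no
  Position 5: 'ea' -> no
  Position 6: 'aa' -> MATCH
Total matches: 1

1


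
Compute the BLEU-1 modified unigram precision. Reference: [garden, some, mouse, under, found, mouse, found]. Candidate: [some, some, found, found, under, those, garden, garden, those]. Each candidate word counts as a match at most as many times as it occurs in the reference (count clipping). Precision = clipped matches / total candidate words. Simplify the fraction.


Reference word counts: {'found': 2, 'garden': 1, 'mouse': 2, 'some': 1, 'under': 1}
Checking each candidate word (with clipping):
  'some' -> in reference (ref count 1, used 1/1) -> match (matches: 1)
  'some' -> ref count 1 already used up (1/1) -> clipped, no match (matches: 1)
  'found' -> in reference (ref count 2, used 1/2) -> match (matches: 2)
  'found' -> in reference (ref count 2, used 2/2) -> match (matches: 3)
  'under' -> in reference (ref count 1, used 1/1) -> match (matches: 4)
  'those' -> not in reference -> no match (matches: 4)
  'garden' -> in reference (ref count 1, used 1/1) -> match (matches: 5)
  'garden' -> ref count 1 already used up (1/1) -> clipped, no match (matches: 5)
  'those' -> not in reference -> no match (matches: 5)
Clipped matches: 5, Candidate length: 9
Precision = 5/9

5/9


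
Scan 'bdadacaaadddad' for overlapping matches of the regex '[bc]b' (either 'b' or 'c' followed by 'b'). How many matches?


Pattern: [bc]b means either 'b' or 'c' followed by 'b'.
Scanning 'bdadacaaadddad' position-by-position:
  Pos 0: window 'bd' -> no
  Pos 1: window 'da' -> no
  Pos 2: window 'ad' -> no
  Pos 3: window 'da' -> no
  Pos 4: window 'ac' -> no
  Pos 5: window 'ca' -> no
  Pos 6: window 'aa' -> no
  Pos 7: window 'aa' -> no
  Pos 8: window 'ad' -> no
  Pos 9: window 'dd' -> no
  Pos 10: window 'dd' -> no
  Pos 11: window 'da' -> no
  Pos 12: window 'ad' -> no
  Pos 13: window 'd' -> no
Total matches: 0

0


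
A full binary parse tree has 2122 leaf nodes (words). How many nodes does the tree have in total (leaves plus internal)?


Leaf nodes (terminals): 2122
Internal nodes = n - 1 = 2122 - 1 = 2121
Total = leaves + internal = 2122 + 2121 = 4243

4243


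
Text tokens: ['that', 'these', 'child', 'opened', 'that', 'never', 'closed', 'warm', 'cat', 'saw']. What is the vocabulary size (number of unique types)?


Listing all tokens and tracking unique types:
  Token 1: 'that' -> NEW (unique so far: 1)
  Token 2: 'these' -> NEW (unique so far: 2)
  Token 3: 'child' -> NEW (unique so far: 3)
  Token 4: 'opened' -> NEW (unique so far: 4)
  Token 5: 'that' -> duplicate (unique so far: 4)
  Token 6: 'never' -> NEW (unique so far: 5)
  Token 7: 'closed' -> NEW (unique so far: 6)
  Token 8: 'warm' -> NEW (unique so far: 7)
  Token 9: 'cat' -> NEW (unique so far: 8)
  Token 10: 'saw' -> NEW (unique so far: 9)
Unique types: ('cat', 'child', 'closed', 'never', 'opened', 'saw', 'that', 'these', 'warm')
Vocabulary size: 9

9


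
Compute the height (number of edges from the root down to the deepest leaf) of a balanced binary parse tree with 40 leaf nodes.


In a balanced binary tree with n leaves the deepest leaf is ceil(log2(n)) edges below the root.
log2(40) = 5.3219
ceil(5.3219) = 6
height (edges) = 6

6


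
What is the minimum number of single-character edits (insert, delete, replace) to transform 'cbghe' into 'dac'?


Building DP table for s1='cbghe' (len 5) and s2='dac' (len 3):
       d  a  c
    0  1  2  3
  c 1  1  2  2
  b 2  2  2  3
  g 3  3  3  3
  h 4  4  4  4
  e 5  5  5  5
Edit distance = dp[5][3] = 5

5


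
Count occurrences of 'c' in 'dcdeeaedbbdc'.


Scanning 'dcdeeaedbbdc' for 'c':
  Position 1: 'c' -> MATCH (count: 1)
  Position 11: 'c' -> MATCH (count: 2)
Total occurrences of 'c': 2

2


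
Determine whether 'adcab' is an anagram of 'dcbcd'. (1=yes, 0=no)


Sort characters of 'adcab': 'aabcd'
Sort characters of 'dcbcd': 'bccdd'
Sorted forms differ -> they are NOT anagrams
Result: 0

0


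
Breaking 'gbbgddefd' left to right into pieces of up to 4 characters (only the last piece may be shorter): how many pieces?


'gbbgddefd' has 9 characters.
Chunking with max size 4:
  Chunk 1: 'gbbg' (positions 0-3)
  Chunk 2: 'ddef' (positions 4-7)
  Chunk 3: 'd' (positions 8-8)
Total chunks: ceil(9 / 4) = 3

3


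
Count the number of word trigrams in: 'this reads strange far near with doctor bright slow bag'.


Word trigrams from [10] words:
  Trigram 1: (this reads strange)
  Trigram 2: (reads strange far)
  Trigram 3: (strange far near)
  Trigram 4: (far near with)
  Trigram 5: (near with doctor)
  Trigram 6: (with doctor bright)
  Trigram 7: (doctor bright slow)
  Trigram 8: (bright slow bag)
Total word trigrams: 10 - 2 = 8

8


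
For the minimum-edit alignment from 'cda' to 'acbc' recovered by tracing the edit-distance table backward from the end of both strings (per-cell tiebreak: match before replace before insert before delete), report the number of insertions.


Edit distance = 3. Backtracking from cell (3, 4) with preference match > replace > insert > delete,
then listing the resulting alignment 'cda' -> 'acbc' left to right:
  Step 1: insert 'a' [insertion #1]
  Step 2: keep 'c'
  Step 3: replace d->b
  Step 4: replace a->c
Total insertions: 1

1


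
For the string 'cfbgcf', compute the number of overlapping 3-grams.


String 'cfbgcf' has length L = 6.
Number of overlapping n-grams = L - n + 1
Substituting: 6 - 3 + 1 = 4

4


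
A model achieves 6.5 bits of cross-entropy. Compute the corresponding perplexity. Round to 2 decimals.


Perplexity formula: PP = 2^H
H = 6.5
PP = 2^6.5
Decompose: 2^6.5 = 2^6 * 2^0.5 = 2^6 * sqrt(2)
2^6 = 64, sqrt(2) ~ 1.4142136
PP ~ 64 * 1.4142136 = 90.5096704
Rounded to 2 decimals: 90.51

90.51


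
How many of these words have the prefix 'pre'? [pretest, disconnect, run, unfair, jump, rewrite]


Checking each word for prefix 'pre':
  'pretest' -> YES, starts with 'pre' (count: 1)
  'disconnect' -> no (count: 1)
  'run' -> no (count: 1)
  'unfair' -> no (count: 1)
  'jump' -> no (count: 1)
  'rewrite' -> no (count: 1)
Total with prefix 'pre': 1

1


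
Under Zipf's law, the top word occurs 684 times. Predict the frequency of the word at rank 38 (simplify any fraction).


Zipf's law: freq(rank) = f1 / rank
f1 = 684, rank = 38
freq = 684 / 38
= 18

18


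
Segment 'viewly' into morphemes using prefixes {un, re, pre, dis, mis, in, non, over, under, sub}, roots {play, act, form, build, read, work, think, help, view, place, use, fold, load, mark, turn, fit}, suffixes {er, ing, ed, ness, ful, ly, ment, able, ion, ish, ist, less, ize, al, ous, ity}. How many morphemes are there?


Segmenting 'viewly' against the inventory:
  'view' -> root (morpheme 1)
  'ly' -> suffix (morpheme 2)
Total morphemes: 2

2


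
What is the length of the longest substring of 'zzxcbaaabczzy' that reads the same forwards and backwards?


Scanning 'zzxcbaaabczzy' for palindromic substrings.
Substring at positions 3-9: 'cbaaabc'.
Check: reverse('cbaaabc') = 'cbaaabc' -> palindrome confirmed.
Neighbouring characters ('x' / 'z') break symmetry, so it cannot extend further.
No longer palindromic substring exists; longest length = 7

7


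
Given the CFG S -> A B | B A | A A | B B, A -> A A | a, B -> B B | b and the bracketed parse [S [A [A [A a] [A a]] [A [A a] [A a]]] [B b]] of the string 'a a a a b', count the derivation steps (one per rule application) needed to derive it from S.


Every bracketed nonterminal node [X ...] in the tree is produced by exactly one rule application.
Reading the tree off as a leftmost derivation:
  Step 1: S  =>  A B   (applied S -> A B)
  Step 2: A B  =>  A A B   (applied A -> A A)
  Step 3: A A B  =>  A A A B   (applied A -> A A)
  Step 4: A A A B  =>  a A A B   (applied A -> a)
  Step 5: a A A B  =>  a a A B   (applied A -> a)
  Step 6: a a A B  =>  a a A A B   (applied A -> A A)
  Step 7: a a A A B  =>  a a a A B   (applied A -> a)
  Step 8: a a a A B  =>  a a a a B   (applied A -> a)
  Step 9: a a a a B  =>  a a a a b   (applied B -> b)
Final yield: a a a a b
Total rewrite steps: 9

9


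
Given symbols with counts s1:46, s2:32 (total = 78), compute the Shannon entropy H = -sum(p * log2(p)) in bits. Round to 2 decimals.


Computing entropy H = -sum(p_i * log2(p_i)):
  s1: p = 46/78 = 0.5897, -p*log2(p) = 0.4493
  s2: p = 32/78 = 0.4103, -p*log2(p) = 0.5273
H = sum of terms = 0.9766
Rounded to 2 decimals: 0.98

0.98


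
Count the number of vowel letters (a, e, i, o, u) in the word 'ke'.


Scanning each character of 'ke':
  Position 1: 'k' -> consonant (running count: 0)
  Position 2: 'e' -> vowel (running count: 1)
Total vowels: 1

1


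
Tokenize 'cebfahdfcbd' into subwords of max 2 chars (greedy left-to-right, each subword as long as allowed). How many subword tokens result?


'cebfahdfcbd' has 11 characters.
Chunking with max size 2:
  Chunk 1: 'ce' (positions 0-1)
  Chunk 2: 'bf' (positions 2-3)
  Chunk 3: 'ah' (positions 4-5)
  Chunk 4: 'df' (positions 6-7)
  Chunk 5: 'cb' (positions 8-9)
  Chunk 6: 'd' (positions 10-10)
Total chunks: ceil(11 / 2) = 6

6


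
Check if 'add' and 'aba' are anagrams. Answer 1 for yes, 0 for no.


Sort characters of 'add': 'add'
Sort characters of 'aba': 'aab'
Sorted forms differ -> they are NOT anagrams
Result: 0

0


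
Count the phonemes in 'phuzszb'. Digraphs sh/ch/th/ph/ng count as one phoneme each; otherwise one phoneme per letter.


Parsing 'phuzszb' greedily, digraphs first:
  'ph' -> digraph (1 consonant phoneme) (phonemes so far: 1)
  'u' -> vowel phoneme (phonemes so far: 2)
  'z' -> consonant phoneme (phonemes so far: 3)
  's' -> consonant phoneme (phonemes so far: 4)
  'z' -> consonant phoneme (phonemes so far: 5)
  'b' -> consonant phoneme (phonemes so far: 6)
Total phonemes: 6

6


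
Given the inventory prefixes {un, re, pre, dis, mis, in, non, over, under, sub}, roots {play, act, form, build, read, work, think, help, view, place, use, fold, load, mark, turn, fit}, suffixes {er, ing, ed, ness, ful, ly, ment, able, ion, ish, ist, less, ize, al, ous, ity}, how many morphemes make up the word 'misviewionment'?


Segmenting 'misviewionment' against the inventory:
  'mis' -> prefix (morpheme 1)
  'view' -> root (morpheme 2)
  'ion' -> suffix (morpheme 3)
  'ment' -> suffix (morpheme 4)
Total morphemes: 4

4


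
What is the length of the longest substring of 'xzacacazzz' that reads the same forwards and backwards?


Scanning 'xzacacazzz' for palindromic substrings.
Substring at positions 1-7: 'zacacaz'.
Check: reverse('zacacaz') = 'zacacaz' -> palindrome confirmed.
Neighbouring characters ('x' / 'z') break symmetry, so it cannot extend further.
No longer palindromic substring exists; longest length = 7

7


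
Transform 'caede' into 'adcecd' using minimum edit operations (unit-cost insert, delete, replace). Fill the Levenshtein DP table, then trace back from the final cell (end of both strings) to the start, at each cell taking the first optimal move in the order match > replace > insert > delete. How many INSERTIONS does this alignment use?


Edit distance = 5. Backtracking from cell (5, 6) with preference match > replace > insert > delete,
then listing the resulting alignment 'caede' -> 'adcecd' left to right:
  Step 1: insert 'a' [insertion #1]
  Step 2: replace c->d
  Step 3: replace a->c
  Step 4: keep 'e'
  Step 5: replace d->c
  Step 6: replace e->d
Total insertions: 1

1


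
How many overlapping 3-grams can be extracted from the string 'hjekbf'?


String 'hjekbf' has length L = 6.
Number of overlapping n-grams = L - n + 1
Substituting: 6 - 3 + 1 = 4

4


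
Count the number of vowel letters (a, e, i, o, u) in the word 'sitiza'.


Scanning each character of 'sitiza':
  Position 1: 's' -> consonant (running count: 0)
  Position 2: 'i' -> vowel (running count: 1)
  Position 3: 't' -> consonant (running count: 1)
  Position 4: 'i' -> vowel (running count: 2)
  Position 5: 'z' -> consonant (running count: 2)
  Position 6: 'a' -> vowel (running count: 3)
Total vowels: 3

3


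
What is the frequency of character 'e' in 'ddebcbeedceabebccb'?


Scanning 'ddebcbeedceabebccb' for 'e':
  Position 2: 'e' -> MATCH (count: 1)
  Position 6: 'e' -> MATCH (count: 2)
  Position 7: 'e' -> MATCH (count: 3)
  Position 10: 'e' -> MATCH (count: 4)
  Position 13: 'e' -> MATCH (count: 5)
Total occurrences of 'e': 5

5


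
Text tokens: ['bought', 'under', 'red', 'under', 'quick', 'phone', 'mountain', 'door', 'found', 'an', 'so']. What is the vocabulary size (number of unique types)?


Listing all tokens and tracking unique types:
  Token 1: 'bought' -> NEW (unique so far: 1)
  Token 2: 'under' -> NEW (unique so far: 2)
  Token 3: 'red' -> NEW (unique so far: 3)
  Token 4: 'under' -> duplicate (unique so far: 3)
  Token 5: 'quick' -> NEW (unique so far: 4)
  Token 6: 'phone' -> NEW (unique so far: 5)
  Token 7: 'mountain' -> NEW (unique so far: 6)
  Token 8: 'door' -> NEW (unique so far: 7)
  Token 9: 'found' -> NEW (unique so far: 8)
  Token 10: 'an' -> NEW (unique so far: 9)
  Token 11: 'so' -> NEW (unique so far: 10)
Unique types: ('an', 'bought', 'door', 'found', 'mountain', 'phone', 'quick', 'red', 'so', 'under')
Vocabulary size: 10

10


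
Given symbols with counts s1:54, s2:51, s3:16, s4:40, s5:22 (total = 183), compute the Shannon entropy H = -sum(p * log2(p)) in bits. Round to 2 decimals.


Computing entropy H = -sum(p_i * log2(p_i)):
  s1: p = 54/183 = 0.2951, -p*log2(p) = 0.5196
  s2: p = 51/183 = 0.2787, -p*log2(p) = 0.5137
  s3: p = 16/183 = 0.0874, -p*log2(p) = 0.3074
  s4: p = 40/183 = 0.2186, -p*log2(p) = 0.4795
  s5: p = 22/183 = 0.1202, -p*log2(p) = 0.3674
H = sum of terms = 2.1876
Rounded to 2 decimals: 2.19

2.19


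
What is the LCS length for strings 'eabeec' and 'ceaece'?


DP table for LCS of 'eabeec' and 'ceaece':
       c  e  a  e  c  e
    0  0  0  0  0  0  0
  e 0  0  1  1  1  1  1
  a 0  0  1  2  2  2  2
  b 0  0  1  2  2  2  2
  e 0  0  1  2  3  3  3
  e 0  0  1  2  3  3  4
  c 0  1  1  2  3  4  4
LCS: 'eaee'
LCS length = 4

4


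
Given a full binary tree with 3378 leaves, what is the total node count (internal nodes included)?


Leaf nodes (terminals): 3378
Internal nodes = n - 1 = 3378 - 1 = 3377
Total = leaves + internal = 3378 + 3377 = 6755

6755


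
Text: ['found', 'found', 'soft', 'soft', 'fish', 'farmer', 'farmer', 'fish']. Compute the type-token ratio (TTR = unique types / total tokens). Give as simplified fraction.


Tokens: 8
Unique types: ('farmer', 'fish', 'found', 'soft') = 4
TTR = 4/8
Simplify: divide both by 4 -> 1/2
TTR = 1/2

1/2


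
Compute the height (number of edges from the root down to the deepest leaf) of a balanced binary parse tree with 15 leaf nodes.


In a balanced binary tree with n leaves the deepest leaf is ceil(log2(n)) edges below the root.
log2(15) = 3.9069
ceil(3.9069) = 4
height (edges) = 4

4


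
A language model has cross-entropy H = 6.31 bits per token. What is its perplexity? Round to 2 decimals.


Perplexity formula: PP = 2^H
H = 6.31
PP = 2^6.31
Decompose: 2^6.31 = 2^6 * 2^0.31
2^6 = 64, 2^0.31 ~ 1.2397077
PP ~ 64 * 1.2397077 = 79.3412928
Rounded to 2 decimals: 79.34

79.34


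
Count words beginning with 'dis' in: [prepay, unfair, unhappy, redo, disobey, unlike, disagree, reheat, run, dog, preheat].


Checking each word for prefix 'dis':
  'prepay' -> no (count: 0)
  'unfair' -> no (count: 0)
  'unhappy' -> no (count: 0)
  'redo' -> no (count: 0)
  'disobey' -> YES, starts with 'dis' (count: 1)
  'unlike' -> no (count: 1)
  'disagree' -> YES, starts with 'dis' (count: 2)
  'reheat' -> no (count: 2)
  'run' -> no (count: 2)
  'dog' -> no (count: 2)
  'preheat' -> no (count: 2)
Total with prefix 'dis': 2

2


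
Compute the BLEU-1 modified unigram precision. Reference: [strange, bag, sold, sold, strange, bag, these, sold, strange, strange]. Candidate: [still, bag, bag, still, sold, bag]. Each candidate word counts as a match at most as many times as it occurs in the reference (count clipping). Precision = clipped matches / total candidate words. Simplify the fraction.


Reference word counts: {'bag': 2, 'sold': 3, 'strange': 4, 'these': 1}
Checking each candidate word (with clipping):
  'still' -> not in reference -> no match (matches: 0)
  'bag' -> in reference (ref count 2, used 1/2) -> match (matches: 1)
  'bag' -> in reference (ref count 2, used 2/2) -> match (matches: 2)
  'still' -> not in reference -> no match (matches: 2)
  'sold' -> in reference (ref count 3, used 1/3) -> match (matches: 3)
  'bag' -> ref count 2 already used up (2/2) -> clipped, no match (matches: 3)
Clipped matches: 3, Candidate length: 6
Precision = 3/6 = 1/2

1/2


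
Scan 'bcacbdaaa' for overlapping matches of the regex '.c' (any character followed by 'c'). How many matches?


Pattern: .c means any character followed by 'c'.
Scanning 'bcacbdaaa' position-by-position:
  Pos 0: window 'bc' -> MATCH
  Pos 1: window 'ca' -> no
  Pos 2: window 'ac' -> MATCH
  Pos 3: window 'cb' -> no
  Pos 4: window 'bd' -> no
  Pos 5: window 'da' -> no
  Pos 6: window 'aa' -> no
  Pos 7: window 'aa' -> no
  Pos 8: window 'a' -> no
Total matches: 2

2


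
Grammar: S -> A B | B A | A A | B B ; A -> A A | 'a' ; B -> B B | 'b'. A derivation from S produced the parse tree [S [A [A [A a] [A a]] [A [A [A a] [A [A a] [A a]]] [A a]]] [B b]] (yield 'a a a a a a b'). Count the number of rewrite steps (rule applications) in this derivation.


Every bracketed nonterminal node [X ...] in the tree is produced by exactly one rule application.
Reading the tree off as a leftmost derivation:
  Step 1: S  =>  A B   (applied S -> A B)
  Step 2: A B  =>  A A B   (applied A -> A A)
  Step 3: A A B  =>  A A A B   (applied A -> A A)
  Step 4: A A A B  =>  a A A B   (applied A -> a)
  Step 5: a A A B  =>  a a A B   (applied A -> a)
  Step 6: a a A B  =>  a a A A B   (applied A -> A A)
  Step 7: a a A A B  =>  a a A A A B   (applied A -> A A)
  Step 8: a a A A A B  =>  a a a A A B   (applied A -> a)
  Step 9: a a a A A B  =>  a a a A A A B   (applied A -> A A)
  Step 10: a a a A A A B  =>  a a a a A A B   (applied A -> a)
  Step 11: a a a a A A B  =>  a a a a a A B   (applied A -> a)
  Step 12: a a a a a A B  =>  a a a a a a B   (applied A -> a)
  Step 13: a a a a a a B  =>  a a a a a a b   (applied B -> b)
Final yield: a a a a a a b
Total rewrite steps: 13

13


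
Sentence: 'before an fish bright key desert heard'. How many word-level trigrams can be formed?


Word trigrams from [7] words:
  Trigram 1: (before an fish)
  Trigram 2: (an fish bright)
  Trigram 3: (fish bright key)
  Trigram 4: (bright key desert)
  Trigram 5: (key desert heard)
Total word trigrams: 7 - 2 = 5

5


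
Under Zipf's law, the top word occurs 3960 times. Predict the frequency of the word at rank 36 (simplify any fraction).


Zipf's law: freq(rank) = f1 / rank
f1 = 3960, rank = 36
freq = 3960 / 36
= 110

110


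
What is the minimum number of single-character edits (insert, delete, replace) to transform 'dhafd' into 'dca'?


Building DP table for s1='dhafd' (len 5) and s2='dca' (len 3):
       d  c  a
    0  1  2  3
  d 1  0  1  2
  h 2  1  1  2
  a 3  2  2  1
  f 4  3  3  2
  d 5  4  4  3
Edit distance = dp[5][3] = 3

3


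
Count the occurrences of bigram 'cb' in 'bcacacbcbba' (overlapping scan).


Scanning 'bcacacbcbba' for bigram 'cb':
  Position 0: 'bc' -> no
  Position 1: 'ca' -> no
  Position 2: 'ac' -> no
  Position 3: 'ca' -> no
  Position 4: 'ac' -> no
  Position 5: 'cb' -> MATCH
  Position 6: 'bc' -> no
  Position 7: 'cb' -> MATCH
  Position 8: 'bb' -> no
  Position 9: 'ba' -> no
Total matches: 2

2


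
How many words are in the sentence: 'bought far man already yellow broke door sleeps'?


Counting words by splitting on spaces:
  Word 1: 'bought'
  Word 2: 'far'
  Word 3: 'man'
  Word 4: 'already'
  Word 5: 'yellow'
  Word 6: 'broke'
  Word 7: 'door'
  Word 8: 'sleeps'
Total words: 8

8


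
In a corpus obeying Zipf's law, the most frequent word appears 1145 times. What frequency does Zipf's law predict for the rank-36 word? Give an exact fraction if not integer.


Zipf's law: freq(rank) = f1 / rank
f1 = 1145, rank = 36
freq = 1145 / 36
GCD(1145, 36) = 1
Simplified: 1145/36

1145/36


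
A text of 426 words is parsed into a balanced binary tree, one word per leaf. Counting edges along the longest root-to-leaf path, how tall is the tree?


In a balanced binary tree with n leaves the deepest leaf is ceil(log2(n)) edges below the root.
log2(426) = 8.7347
ceil(8.7347) = 9
height (edges) = 9

9


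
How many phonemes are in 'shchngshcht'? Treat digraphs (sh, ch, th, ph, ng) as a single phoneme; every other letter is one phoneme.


Parsing 'shchngshcht' greedily, digraphs first:
  'sh' -> digraph (1 consonant phoneme) (phonemes so far: 1)
  'ch' -> digraph (1 consonant phoneme) (phonemes so far: 2)
  'ng' -> digraph (1 consonant phoneme) (phonemes so far: 3)
  'sh' -> digraph (1 consonant phoneme) (phonemes so far: 4)
  'ch' -> digraph (1 consonant phoneme) (phonemes so far: 5)
  't' -> consonant phoneme (phonemes so far: 6)
Total phonemes: 6

6


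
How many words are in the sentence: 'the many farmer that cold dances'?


Counting words by splitting on spaces:
  Word 1: 'the'
  Word 2: 'many'
  Word 3: 'farmer'
  Word 4: 'that'
  Word 5: 'cold'
  Word 6: 'dances'
Total words: 6

6


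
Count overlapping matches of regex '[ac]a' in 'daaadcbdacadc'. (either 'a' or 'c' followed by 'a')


Pattern: [ac]a means either 'a' or 'c' followed by 'a'.
Scanning 'daaadcbdacadc' position-by-position:
  Pos 0: window 'da' -> no
  Pos 1: window 'aa' -> MATCH
  Pos 2: window 'aa' -> MATCH
  Pos 3: window 'ad' -> no
  Pos 4: window 'dc' -> no
  Pos 5: window 'cb' -> no
  Pos 6: window 'bd' -> no
  Pos 7: window 'da' -> no
  Pos 8: window 'ac' -> no
  Pos 9: window 'ca' -> MATCH
  Pos 10: window 'ad' -> no
  Pos 11: window 'dc' -> no
  Pos 12: window 'c' -> no
Total matches: 3

3


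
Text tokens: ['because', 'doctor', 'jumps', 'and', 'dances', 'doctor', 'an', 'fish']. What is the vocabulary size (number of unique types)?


Listing all tokens and tracking unique types:
  Token 1: 'because' -> NEW (unique so far: 1)
  Token 2: 'doctor' -> NEW (unique so far: 2)
  Token 3: 'jumps' -> NEW (unique so far: 3)
  Token 4: 'and' -> NEW (unique so far: 4)
  Token 5: 'dances' -> NEW (unique so far: 5)
  Token 6: 'doctor' -> duplicate (unique so far: 5)
  Token 7: 'an' -> NEW (unique so far: 6)
  Token 8: 'fish' -> NEW (unique so far: 7)
Unique types: ('an', 'and', 'because', 'dances', 'doctor', 'fish', 'jumps')
Vocabulary size: 7

7


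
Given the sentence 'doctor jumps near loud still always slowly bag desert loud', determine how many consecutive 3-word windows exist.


Word trigrams from [10] words:
  Trigram 1: (doctor jumps near)
  Trigram 2: (jumps near loud)
  Trigram 3: (near loud still)
  Trigram 4: (loud still always)
  Trigram 5: (still always slowly)
  Trigram 6: (always slowly bag)
  Trigram 7: (slowly bag desert)
  Trigram 8: (bag desert loud)
Total word trigrams: 10 - 2 = 8

8


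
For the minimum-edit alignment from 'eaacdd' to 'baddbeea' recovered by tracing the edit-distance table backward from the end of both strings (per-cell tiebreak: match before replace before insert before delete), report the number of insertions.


Edit distance = 7. Backtracking from cell (6, 8) with preference match > replace > insert > delete,
then listing the resulting alignment 'eaacdd' -> 'baddbeea' left to right:
  Step 1: replace e->b
  Step 2: keep 'a'
  Step 3: insert 'd' [insertion #1]
  Step 4: insert 'd' [insertion #2]
  Step 5: replace a->b
  Step 6: replace c->e
  Step 7: replace d->e
  Step 8: replace d->a
Total insertions: 2

2


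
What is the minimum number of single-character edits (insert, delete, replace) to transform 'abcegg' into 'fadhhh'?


Building DP table for s1='abcegg' (len 6) and s2='fadhhh' (len 6):
       f  a  d  h  h  h
    0  1  2  3  4  5  6
  a 1  1  1  2  3  4  5
  b 2  2  2  2  3  4  5
  c 3  3  3  3  3  4  5
  e 4  4  4  4  4  4  5
  g 5  5  5  5  5  5  5
  g 6  6  6  6  6  6  6
Edit distance = dp[6][6] = 6

6
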